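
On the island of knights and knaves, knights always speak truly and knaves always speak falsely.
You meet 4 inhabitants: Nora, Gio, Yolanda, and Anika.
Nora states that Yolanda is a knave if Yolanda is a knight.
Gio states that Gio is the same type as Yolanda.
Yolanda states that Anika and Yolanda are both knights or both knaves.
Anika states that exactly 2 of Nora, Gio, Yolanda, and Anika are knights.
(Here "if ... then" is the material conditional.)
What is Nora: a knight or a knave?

Nora is a knave.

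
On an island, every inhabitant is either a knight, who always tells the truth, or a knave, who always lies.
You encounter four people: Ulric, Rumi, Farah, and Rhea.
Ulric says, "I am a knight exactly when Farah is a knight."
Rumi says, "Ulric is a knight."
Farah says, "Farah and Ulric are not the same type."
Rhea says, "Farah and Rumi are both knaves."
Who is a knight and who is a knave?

Knights: Farah. Knaves: Ulric, Rumi, and Rhea.

Suppose Ulric is a knight. Then Ulric's statement "I am a knight exactly when Farah is a knight" would have to be true. Checking the 8 ways to assign the others, none is consistent with every speaker.
(For instance, with Rumi=knave, Farah=knight, Rhea=knave, Rumi's claim "Ulric is a knight" comes out true where it would need to be false.)
So Ulric must be a knave, making "I am a knight exactly when Farah is a knight" false. Taking Ulric=knave, Rumi=knave, Farah=knight, Rhea=knave, each remaining statement checks out:
  Rumi (knave): "Ulric is a knight" — false. ✓
  Farah (knight): "Farah and Ulric are not the same type" — true. ✓
  Rhea (knave): "Farah and Rumi are both knaves" — false. ✓
This is the unique consistent assignment.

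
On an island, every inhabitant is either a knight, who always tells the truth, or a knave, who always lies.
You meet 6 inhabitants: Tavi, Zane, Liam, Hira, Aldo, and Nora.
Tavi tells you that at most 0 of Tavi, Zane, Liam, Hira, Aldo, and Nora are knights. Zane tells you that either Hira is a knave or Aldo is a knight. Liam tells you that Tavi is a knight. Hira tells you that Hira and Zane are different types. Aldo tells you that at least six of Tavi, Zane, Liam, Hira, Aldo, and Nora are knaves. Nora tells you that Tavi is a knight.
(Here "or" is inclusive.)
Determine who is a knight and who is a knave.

Tavi is a knave, so "at most 0 of Tavi, Zane, Liam, Hira, Aldo, and Nora are knights" must be false — and it is.
As a knave, Zane's statement "either Hira is a knave or Aldo is a knight" should be false; it is.
Since Liam is a knave, "Tavi is a knight" needs to be false, which holds.
Hira is a knight, so "Hira and Zane are different types" must be true — and it is.
Aldo (knave): "at least six of Tavi, Zane, Liam, Hira, Aldo, and Nora are knaves" — false. ✓
Nora is a knave, so "Tavi is a knight" must be false — and it is.

Tavi is a knave, Zane is a knave, Liam is a knave, Hira is a knight, Aldo is a knave, and Nora is a knave.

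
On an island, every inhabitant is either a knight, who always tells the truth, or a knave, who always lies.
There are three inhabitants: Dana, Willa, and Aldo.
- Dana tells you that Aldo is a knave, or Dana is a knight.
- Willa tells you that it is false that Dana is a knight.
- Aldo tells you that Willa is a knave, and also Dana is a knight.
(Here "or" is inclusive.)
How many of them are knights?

2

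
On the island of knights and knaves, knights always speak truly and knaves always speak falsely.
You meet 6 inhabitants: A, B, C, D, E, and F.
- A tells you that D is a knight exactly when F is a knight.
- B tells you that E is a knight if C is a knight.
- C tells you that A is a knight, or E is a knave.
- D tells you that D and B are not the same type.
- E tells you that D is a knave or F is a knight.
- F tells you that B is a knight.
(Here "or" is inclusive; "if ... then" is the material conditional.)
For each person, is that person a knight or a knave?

A is a knave, B is a knave, C is a knight, D is a knight, E is a knave, and F is a knave.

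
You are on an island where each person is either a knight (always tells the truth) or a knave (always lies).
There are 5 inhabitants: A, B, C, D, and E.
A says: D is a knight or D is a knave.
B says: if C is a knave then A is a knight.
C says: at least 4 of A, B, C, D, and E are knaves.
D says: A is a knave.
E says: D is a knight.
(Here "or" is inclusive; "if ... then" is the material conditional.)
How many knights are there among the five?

2

The unique consistent assignment is A=knight, B=knight, C=knave, D=knave, E=knave.
That has 2 knights.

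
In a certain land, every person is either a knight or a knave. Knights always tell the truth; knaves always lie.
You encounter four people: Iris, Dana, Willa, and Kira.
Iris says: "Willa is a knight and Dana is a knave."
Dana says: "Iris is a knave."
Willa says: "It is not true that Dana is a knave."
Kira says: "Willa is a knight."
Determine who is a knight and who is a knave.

Iris is a knave, Dana is a knight, Willa is a knight, and Kira is a knight.

Iris is a knave, so "Willa is a knight and Dana is a knave" must be false — and it is.
Dana is a knight, and the claim "Iris is a knave" is indeed true.
Since Willa is a knight, "it is not true that Dana is a knave" needs to be true, which holds.
Since Kira is a knight, "Willa is a knight" needs to be true, which holds.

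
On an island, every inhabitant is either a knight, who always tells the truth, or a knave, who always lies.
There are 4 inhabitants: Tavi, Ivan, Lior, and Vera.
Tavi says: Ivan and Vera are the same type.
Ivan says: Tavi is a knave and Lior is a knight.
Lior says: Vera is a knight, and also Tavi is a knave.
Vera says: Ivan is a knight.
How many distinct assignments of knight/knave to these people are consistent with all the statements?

1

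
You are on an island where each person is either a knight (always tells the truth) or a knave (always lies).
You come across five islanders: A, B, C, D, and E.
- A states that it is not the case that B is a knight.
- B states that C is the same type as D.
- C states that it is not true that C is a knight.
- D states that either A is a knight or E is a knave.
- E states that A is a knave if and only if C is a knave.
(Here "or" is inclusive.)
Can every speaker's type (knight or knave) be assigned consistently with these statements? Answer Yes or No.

No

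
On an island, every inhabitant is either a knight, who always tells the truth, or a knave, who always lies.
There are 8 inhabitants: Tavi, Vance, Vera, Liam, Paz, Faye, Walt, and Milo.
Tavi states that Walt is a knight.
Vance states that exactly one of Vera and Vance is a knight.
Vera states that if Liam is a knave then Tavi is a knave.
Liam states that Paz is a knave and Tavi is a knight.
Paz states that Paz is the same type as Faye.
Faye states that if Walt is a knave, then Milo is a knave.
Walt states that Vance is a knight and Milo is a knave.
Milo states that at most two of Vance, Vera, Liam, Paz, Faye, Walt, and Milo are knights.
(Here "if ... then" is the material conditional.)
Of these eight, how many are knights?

5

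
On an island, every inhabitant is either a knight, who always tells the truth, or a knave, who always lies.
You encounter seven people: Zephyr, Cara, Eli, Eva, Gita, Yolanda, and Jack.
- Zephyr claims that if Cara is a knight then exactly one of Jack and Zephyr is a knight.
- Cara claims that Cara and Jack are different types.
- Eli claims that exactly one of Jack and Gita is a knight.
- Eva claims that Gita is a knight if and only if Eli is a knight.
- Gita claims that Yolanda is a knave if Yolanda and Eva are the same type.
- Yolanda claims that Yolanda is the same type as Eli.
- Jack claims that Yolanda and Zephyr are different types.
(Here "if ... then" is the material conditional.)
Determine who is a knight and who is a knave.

Zephyr is a knave, Cara is a knight, Eli is a knight, Eva is a knight, Gita is a knight, Yolanda is a knave, and Jack is a knave.

Zephyr is a knave; "if Cara is a knight then exactly one of Jack and Zephyr is a knight" is False, as required.
As a knight, Cara's statement "Cara and Jack are different types" should be True; it is.
Eli is a knight, and the claim "exactly one of Jack and Gita is a knight" is indeed True.
Eva is a knight; "Gita is a knight if and only if Eli is a knight" is True, as required.
Gita (knight): "Yolanda is a knave if Yolanda and Eva are the same type" — True. ✓
Yolanda is a knave, so "Yolanda is the same type as Eli" must be False — and it is.
As a knave, Jack's statement "Yolanda and Zephyr are different types" should be False; it is.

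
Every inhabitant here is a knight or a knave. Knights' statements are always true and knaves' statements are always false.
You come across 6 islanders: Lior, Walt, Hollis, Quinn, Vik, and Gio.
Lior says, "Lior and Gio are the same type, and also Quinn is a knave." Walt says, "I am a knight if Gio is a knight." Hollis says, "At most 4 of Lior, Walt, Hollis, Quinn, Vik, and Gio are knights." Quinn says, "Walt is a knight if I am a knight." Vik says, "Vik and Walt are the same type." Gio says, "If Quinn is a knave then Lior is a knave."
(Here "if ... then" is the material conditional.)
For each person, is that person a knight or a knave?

Lior is a knave, Walt is a knight, Hollis is a knight, Quinn is a knight, Vik is a knave, and Gio is a knight.

Lior is a knave; "Lior and Gio are the same type, and also Quinn is a knave" is false, as required.
Since Walt is a knight, "I am a knight if Gio is a knight" needs to be True, which holds.
Hollis is a knight, and the claim "at most 4 of Lior, Walt, Hollis, Quinn, Vik, and Gio are knights" is indeed True.
Quinn is a knight, and the claim "Walt is a knight if I am a knight" is indeed True.
As a knave, Vik's statement "Vik and Walt are the same type" should be false; it is.
Since Gio is a knight, "if Quinn is a knave then Lior is a knave" needs to be True, which holds.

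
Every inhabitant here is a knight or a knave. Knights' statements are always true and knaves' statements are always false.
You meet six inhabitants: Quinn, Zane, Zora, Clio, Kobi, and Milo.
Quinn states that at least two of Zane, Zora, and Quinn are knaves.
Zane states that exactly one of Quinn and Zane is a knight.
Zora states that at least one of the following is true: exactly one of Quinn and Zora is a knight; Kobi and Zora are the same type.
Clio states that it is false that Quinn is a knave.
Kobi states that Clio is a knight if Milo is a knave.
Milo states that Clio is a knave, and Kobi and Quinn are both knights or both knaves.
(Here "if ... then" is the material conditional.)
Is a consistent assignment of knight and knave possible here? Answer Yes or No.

No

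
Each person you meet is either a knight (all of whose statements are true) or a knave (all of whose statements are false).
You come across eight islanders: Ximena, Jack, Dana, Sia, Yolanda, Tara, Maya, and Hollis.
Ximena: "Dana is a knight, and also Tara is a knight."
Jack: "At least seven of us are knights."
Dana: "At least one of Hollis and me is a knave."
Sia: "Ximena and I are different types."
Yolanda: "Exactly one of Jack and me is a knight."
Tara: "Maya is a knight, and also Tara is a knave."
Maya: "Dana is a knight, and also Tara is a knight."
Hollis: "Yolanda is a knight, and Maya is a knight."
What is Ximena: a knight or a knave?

Ximena is a knave.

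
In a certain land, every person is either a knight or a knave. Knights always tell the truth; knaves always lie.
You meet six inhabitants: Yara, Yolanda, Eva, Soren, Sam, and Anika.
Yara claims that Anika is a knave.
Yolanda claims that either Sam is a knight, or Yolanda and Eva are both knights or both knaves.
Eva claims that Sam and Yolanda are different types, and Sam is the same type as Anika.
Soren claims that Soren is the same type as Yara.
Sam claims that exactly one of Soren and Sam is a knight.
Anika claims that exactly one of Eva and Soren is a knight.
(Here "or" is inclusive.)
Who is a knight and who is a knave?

Yara (knight): "Anika is a knave" — True. ✓
Yolanda is a knight; "either Sam is a knight, or Yolanda and Eva are both knights or both knaves" is True, as required.
Since Eva is a knave, "Sam and Yolanda are different types, and Sam is the same type as Anika" needs to be False, which holds.
As a knave, Soren's statement "Soren is the same type as Yara" should be False; it is.
Sam is a knight; "exactly one of Soren and Sam is a knight" is True, as required.
Anika is a knave, so "exactly one of Eva and Soren is a knight" must be False — and it is.

Yara is a knight, Yolanda is a knight, Eva is a knave, Soren is a knave, Sam is a knight, and Anika is a knave.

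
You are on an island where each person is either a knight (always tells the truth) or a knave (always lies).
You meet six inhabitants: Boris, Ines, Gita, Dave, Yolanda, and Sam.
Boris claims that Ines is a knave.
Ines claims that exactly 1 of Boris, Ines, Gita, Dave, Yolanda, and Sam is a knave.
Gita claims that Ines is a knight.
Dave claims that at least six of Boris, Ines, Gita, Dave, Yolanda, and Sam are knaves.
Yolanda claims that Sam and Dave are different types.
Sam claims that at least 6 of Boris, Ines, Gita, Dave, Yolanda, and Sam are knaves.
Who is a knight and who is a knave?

Knights: Boris. Knaves: Ines, Gita, Dave, Yolanda, and Sam.

Boris (knight): "Ines is a knave" — True. ✓
Ines (knave): "exactly 1 of Boris, Ines, Gita, Dave, Yolanda, and Sam is a knave" — False. ✓
Gita is a knave; "Ines is a knight" is False, as required.
As a knave, Dave's statement "at least six of Boris, Ines, Gita, Dave, Yolanda, and Sam are knaves" should be False; it is.
Yolanda (knave): "Sam and Dave are different types" — False. ✓
Sam is a knave, and the claim "at least 6 of Boris, Ines, Gita, Dave, Yolanda, and Sam are knaves" is indeed False.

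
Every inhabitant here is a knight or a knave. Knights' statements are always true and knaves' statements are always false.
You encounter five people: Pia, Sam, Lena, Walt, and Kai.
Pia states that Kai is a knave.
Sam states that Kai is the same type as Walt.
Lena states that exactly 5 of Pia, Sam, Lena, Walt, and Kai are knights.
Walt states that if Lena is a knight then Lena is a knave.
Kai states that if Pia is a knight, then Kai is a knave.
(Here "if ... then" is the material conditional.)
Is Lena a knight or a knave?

Lena is a knave.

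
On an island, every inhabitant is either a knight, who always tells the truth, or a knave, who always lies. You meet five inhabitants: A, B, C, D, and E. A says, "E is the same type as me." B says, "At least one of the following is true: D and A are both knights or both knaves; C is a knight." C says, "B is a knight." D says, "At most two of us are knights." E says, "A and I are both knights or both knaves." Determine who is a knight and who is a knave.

A is a knight, B is a knight, C is a knight, D is a knave, and E is a knight.

A is a knight; "E is the same type as me" is True, as required.
B (knight): "at least one of the following is true: D and A are both knights or both knaves; C is a knight" — True. ✓
C is a knight, and the claim "B is a knight" is indeed True.
As a knave, D's statement "at most two of us are knights" should be False; it is.
E is a knight, so "A and I are both knights or both knaves" must be True — and it is.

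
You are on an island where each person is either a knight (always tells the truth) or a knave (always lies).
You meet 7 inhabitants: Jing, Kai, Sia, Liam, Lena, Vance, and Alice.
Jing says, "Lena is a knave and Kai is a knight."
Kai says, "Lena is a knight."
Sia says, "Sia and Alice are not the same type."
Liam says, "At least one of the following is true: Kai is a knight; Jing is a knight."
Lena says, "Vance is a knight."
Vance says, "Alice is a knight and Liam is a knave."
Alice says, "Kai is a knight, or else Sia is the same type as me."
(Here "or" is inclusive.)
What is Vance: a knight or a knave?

Vance is a knave.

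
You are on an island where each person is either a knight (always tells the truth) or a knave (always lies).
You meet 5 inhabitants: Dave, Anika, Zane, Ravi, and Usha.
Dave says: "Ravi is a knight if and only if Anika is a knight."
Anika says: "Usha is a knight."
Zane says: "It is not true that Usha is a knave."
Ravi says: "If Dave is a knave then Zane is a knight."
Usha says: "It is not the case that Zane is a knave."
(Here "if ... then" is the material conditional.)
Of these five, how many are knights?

5

The unique consistent assignment is Dave=knight, Anika=knight, Zane=knight, Ravi=knight, Usha=knight.
That has 5 knights.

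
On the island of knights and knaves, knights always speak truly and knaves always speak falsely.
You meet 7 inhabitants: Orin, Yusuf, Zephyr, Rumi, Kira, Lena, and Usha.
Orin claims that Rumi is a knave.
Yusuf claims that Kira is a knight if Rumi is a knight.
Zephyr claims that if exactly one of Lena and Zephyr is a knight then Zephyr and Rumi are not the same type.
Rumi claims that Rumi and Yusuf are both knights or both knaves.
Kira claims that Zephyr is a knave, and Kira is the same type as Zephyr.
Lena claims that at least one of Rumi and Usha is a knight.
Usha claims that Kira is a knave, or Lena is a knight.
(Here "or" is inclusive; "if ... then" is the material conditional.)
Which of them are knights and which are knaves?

Orin is a knight, Yusuf is a knight, Zephyr is a knight, Rumi is a knave, Kira is a knave, Lena is a knight, and Usha is a knight.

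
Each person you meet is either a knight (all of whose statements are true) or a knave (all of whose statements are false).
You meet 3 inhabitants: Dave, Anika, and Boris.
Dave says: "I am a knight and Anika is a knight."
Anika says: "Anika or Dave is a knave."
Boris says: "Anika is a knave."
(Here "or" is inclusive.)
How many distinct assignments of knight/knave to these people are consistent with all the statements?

1

Consistent assignments:
  Dave=knave, Anika=knight, Boris=knave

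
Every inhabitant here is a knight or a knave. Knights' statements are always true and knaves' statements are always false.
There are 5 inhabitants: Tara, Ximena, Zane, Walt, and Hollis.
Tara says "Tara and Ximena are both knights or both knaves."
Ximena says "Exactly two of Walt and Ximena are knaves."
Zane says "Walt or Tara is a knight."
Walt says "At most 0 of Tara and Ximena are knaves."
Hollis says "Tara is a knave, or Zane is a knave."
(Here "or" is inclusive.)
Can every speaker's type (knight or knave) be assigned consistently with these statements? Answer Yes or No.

Checking all 32 assignments, each has at least one speaker whose statement's truth value contradicts their type.

No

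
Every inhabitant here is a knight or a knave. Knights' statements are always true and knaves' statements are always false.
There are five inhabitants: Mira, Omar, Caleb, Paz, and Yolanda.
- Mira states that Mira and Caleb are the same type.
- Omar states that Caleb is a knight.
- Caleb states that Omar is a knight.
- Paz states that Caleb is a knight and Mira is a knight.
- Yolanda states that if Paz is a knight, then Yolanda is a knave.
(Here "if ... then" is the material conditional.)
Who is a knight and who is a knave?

Since Mira is a knave, "Mira and Caleb are the same type" needs to be False, which holds.
Omar is a knight; "Caleb is a knight" is True, as required.
As a knight, Caleb's statement "Omar is a knight" should be True; it is.
Since Paz is a knave, "Caleb is a knight and Mira is a knight" needs to be False, which holds.
Yolanda is a knight; "if Paz is a knight, then Yolanda is a knave" is True, as required.

Mira is a knave, Omar is a knight, Caleb is a knight, Paz is a knave, and Yolanda is a knight.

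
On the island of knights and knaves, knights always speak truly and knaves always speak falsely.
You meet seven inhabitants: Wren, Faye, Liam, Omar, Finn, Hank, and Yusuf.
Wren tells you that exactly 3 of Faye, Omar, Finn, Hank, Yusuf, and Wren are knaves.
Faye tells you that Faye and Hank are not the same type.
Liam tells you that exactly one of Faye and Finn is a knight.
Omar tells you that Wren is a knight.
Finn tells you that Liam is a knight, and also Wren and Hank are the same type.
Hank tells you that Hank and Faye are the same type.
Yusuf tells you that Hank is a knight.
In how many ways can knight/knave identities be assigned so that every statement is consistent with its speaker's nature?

Consistent assignments:
  Wren=knight, Faye=knight, Liam=knight, Omar=knight, Finn=knave, Hank=knave, Yusuf=knave

1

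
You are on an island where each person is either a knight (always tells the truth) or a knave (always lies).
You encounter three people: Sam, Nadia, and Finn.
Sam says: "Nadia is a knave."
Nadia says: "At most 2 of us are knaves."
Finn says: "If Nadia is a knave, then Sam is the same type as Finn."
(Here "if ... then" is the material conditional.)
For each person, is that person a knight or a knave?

Sam is a knave, Nadia is a knight, and Finn is a knight.

Sam is a knave; "Nadia is a knave" is False, as required.
Nadia is a knight, so "at most 2 of us are knaves" must be True — and it is.
As a knight, Finn's statement "if Nadia is a knave, then Sam is the same type as Finn" should be True; it is.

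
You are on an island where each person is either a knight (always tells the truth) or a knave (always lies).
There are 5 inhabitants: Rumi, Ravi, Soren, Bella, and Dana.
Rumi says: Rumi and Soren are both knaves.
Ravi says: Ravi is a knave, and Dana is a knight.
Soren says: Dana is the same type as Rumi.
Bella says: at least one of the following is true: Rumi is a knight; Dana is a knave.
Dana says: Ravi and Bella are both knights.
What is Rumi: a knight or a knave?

Rumi is a knave.

Consistent assignments: {Rumi=knave, Ravi=knave, Soren=knight, Bella=knight, Dana=knave}
In every consistent assignment, Rumi is a knave.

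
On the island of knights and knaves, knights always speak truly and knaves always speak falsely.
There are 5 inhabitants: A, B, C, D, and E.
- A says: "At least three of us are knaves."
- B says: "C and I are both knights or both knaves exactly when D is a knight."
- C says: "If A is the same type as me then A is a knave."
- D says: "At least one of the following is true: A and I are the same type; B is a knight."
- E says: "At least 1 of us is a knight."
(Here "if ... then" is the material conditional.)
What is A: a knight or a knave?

A is a knave.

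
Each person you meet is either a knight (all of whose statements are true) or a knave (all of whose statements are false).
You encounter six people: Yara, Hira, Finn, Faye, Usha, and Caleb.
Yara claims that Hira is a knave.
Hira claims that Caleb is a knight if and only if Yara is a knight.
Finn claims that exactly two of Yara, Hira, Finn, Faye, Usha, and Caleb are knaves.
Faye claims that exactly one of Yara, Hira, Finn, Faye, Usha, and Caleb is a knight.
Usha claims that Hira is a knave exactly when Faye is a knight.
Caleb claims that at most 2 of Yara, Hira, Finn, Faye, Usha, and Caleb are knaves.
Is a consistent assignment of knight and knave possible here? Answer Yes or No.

Yes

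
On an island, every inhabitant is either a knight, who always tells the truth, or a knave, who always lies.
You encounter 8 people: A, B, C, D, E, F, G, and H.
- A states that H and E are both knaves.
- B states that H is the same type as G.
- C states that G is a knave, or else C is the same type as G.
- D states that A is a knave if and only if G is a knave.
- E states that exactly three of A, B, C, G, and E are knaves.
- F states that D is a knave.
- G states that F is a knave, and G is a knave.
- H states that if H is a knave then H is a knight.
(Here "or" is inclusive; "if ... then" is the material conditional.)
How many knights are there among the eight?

The unique consistent assignment is A=knight, B=knight, C=knight, D=knave, E=knave, F=knight, G=knave, H=knave.
That has 4 knights.

4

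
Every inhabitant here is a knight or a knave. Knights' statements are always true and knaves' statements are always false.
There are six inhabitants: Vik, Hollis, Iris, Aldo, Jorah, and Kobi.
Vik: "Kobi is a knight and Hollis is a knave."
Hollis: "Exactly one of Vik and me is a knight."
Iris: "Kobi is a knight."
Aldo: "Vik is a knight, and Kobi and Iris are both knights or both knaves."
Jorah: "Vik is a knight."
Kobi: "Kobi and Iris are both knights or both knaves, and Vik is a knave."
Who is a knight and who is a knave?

Knights: Hollis, Iris, and Kobi. Knaves: Vik, Aldo, and Jorah.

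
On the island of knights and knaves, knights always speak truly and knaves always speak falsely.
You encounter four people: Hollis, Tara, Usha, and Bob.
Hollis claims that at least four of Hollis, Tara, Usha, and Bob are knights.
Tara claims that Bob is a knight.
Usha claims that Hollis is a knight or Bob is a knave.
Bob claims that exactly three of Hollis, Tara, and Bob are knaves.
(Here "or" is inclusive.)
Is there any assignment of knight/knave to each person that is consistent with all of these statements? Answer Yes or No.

Checking all 16 assignments, each has at least one speaker whose statement's truth value contradicts their type.

No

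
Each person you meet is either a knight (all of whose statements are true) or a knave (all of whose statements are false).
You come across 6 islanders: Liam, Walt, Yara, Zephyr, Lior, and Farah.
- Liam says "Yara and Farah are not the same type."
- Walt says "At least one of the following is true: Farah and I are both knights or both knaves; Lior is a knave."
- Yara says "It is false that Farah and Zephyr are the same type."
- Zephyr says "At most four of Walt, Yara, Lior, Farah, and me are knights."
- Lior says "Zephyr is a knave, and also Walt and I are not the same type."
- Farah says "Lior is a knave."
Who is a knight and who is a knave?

Liam is a knight, Walt is a knight, Yara is a knave, Zephyr is a knight, Lior is a knave, and Farah is a knight.

As a knight, Liam's statement "Yara and Farah are not the same type" should be True; it is.
Walt is a knight, and the claim "at least one of the following is true: Farah and I are both knights or both knaves; Lior is a knave" is indeed True.
Yara (knave): "it is false that Farah and Zephyr are the same type" — False. ✓
As a knight, Zephyr's statement "at most four of Walt, Yara, Lior, Farah, and me are knights" should be True; it is.
Since Lior is a knave, "Zephyr is a knave, and also Walt and I are not the same type" needs to be False, which holds.
Since Farah is a knight, "Lior is a knave" needs to be True, which holds.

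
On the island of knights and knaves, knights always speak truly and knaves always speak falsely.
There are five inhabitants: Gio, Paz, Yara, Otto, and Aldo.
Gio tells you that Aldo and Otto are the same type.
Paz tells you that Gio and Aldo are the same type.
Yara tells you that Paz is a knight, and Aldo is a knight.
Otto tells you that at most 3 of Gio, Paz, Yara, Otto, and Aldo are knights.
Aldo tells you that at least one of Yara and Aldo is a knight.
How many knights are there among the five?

2

The unique consistent assignment is Gio=knave, Paz=knight, Yara=knave, Otto=knight, Aldo=knave.
That has 2 knights.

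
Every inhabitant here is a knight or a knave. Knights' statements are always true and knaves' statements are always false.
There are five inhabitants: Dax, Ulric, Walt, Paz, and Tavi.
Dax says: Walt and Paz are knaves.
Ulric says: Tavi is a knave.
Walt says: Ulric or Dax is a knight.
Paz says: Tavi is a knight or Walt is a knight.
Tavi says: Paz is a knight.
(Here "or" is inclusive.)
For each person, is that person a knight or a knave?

Knights: Paz and Tavi. Knaves: Dax, Ulric, and Walt.

As a knave, Dax's statement "Walt and Paz are knaves" should be False; it is.
Ulric is a knave, and the claim "Tavi is a knave" is indeed False.
Walt is a knave, so "Ulric or Dax is a knight" must be False — and it is.
As a knight, Paz's statement "Tavi is a knight or Walt is a knight" should be True; it is.
Tavi is a knight, and the claim "Paz is a knight" is indeed True.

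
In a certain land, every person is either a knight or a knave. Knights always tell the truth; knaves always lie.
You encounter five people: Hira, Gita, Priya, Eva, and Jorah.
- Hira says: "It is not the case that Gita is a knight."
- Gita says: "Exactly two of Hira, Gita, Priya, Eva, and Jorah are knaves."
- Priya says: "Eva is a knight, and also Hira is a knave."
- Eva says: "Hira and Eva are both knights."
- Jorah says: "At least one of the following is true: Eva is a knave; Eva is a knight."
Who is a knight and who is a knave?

Knights: Hira and Jorah. Knaves: Gita, Priya, and Eva.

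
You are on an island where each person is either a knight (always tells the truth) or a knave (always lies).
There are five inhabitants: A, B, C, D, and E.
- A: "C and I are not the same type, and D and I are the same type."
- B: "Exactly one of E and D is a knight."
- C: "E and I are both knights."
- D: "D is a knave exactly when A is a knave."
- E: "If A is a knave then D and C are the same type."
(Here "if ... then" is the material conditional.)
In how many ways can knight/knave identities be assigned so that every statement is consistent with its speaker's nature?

1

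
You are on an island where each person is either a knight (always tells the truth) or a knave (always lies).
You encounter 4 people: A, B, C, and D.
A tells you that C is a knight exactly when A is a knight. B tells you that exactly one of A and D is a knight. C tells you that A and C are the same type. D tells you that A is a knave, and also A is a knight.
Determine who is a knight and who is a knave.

Since A is a knight, "C is a knight exactly when A is a knight" needs to be True, which holds.
B (knight): "exactly one of A and D is a knight" — True. ✓
C is a knight, and the claim "A and C are the same type" is indeed True.
D is a knave; "A is a knave, and also A is a knight" is False, as required.

A is a knight, B is a knight, C is a knight, and D is a knave.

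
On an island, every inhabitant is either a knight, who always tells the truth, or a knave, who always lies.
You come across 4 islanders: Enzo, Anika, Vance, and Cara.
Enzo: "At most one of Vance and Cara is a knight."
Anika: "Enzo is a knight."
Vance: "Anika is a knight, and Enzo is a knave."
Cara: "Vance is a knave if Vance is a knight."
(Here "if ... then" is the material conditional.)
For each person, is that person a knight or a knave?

Enzo is a knight, Anika is a knight, Vance is a knave, and Cara is a knight.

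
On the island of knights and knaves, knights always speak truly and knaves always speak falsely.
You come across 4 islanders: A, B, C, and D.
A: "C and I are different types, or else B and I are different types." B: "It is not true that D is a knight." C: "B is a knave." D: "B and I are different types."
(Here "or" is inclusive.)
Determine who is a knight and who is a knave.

A is a knight, B is a knave, C is a knight, and D is a knight.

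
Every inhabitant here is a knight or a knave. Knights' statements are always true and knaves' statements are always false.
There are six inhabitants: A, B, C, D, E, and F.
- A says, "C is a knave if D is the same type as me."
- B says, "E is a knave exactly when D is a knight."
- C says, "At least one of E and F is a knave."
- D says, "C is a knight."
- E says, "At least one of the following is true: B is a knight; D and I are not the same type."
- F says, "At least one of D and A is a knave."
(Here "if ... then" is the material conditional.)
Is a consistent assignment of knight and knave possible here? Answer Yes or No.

Yes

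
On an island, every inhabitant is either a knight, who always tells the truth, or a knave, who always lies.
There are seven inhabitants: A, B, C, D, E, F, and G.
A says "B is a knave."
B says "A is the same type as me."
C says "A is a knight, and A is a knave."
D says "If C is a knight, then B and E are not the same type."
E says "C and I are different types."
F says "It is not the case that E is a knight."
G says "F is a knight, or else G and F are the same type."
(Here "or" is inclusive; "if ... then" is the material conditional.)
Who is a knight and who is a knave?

A is a knight, and the claim "B is a knave" is indeed true.
B is a knave, and the claim "A is the same type as me" is indeed false.
As a knave, C's statement "A is a knight, and A is a knave" should be false; it is.
D is a knight, and the claim "if C is a knight, then B and E are not the same type" is indeed true.
E is a knave; "C and I are different types" is false, as required.
F is a knight, so "it is not the case that E is a knight" must be true — and it is.
G (knight): "F is a knight, or else G and F are the same type" — true. ✓

Knights: A, D, F, and G. Knaves: B, C, and E.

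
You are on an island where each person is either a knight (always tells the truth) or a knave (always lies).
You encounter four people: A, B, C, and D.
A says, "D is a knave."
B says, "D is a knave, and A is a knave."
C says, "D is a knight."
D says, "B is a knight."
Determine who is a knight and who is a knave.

Knights: A. Knaves: B, C, and D.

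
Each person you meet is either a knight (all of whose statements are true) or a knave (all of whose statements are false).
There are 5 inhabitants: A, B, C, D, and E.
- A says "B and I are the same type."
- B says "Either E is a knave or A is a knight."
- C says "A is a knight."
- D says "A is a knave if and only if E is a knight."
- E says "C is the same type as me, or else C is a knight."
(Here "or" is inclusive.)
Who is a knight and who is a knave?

A is a knight, B is a knight, C is a knight, D is a knave, and E is a knight.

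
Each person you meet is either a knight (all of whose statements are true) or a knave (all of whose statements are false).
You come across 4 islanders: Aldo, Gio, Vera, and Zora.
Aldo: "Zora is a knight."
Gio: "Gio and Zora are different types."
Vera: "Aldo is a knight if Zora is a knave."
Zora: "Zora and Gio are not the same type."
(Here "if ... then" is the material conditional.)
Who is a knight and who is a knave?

Knights: none. Knaves: Aldo, Gio, Vera, and Zora.

Suppose Aldo is a knight. Then Aldo's statement "Zora is a knight" would have to be true. Checking the 8 ways to assign the others, none is consistent with every speaker.
(For instance, with Gio=knave, Vera=knave, Zora=knave, Aldo's claim "Zora is a knight" comes out false where it would need to be true.)
So Aldo must be a knave, making "Zora is a knight" false. Taking Aldo=knave, Gio=knave, Vera=knave, Zora=knave, each remaining statement checks out:
  Gio (knave): "Gio and Zora are different types" — false. ✓
  Vera (knave): "Aldo is a knight if Zora is a knave" — false. ✓
  Zora (knave): "Zora and Gio are not the same type" — false. ✓
This is the unique consistent assignment.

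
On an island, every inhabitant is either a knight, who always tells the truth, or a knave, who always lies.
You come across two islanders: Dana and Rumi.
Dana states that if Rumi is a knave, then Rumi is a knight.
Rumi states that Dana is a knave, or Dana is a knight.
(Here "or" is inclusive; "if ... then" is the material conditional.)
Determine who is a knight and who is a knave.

Knights: Dana and Rumi. Knaves: none.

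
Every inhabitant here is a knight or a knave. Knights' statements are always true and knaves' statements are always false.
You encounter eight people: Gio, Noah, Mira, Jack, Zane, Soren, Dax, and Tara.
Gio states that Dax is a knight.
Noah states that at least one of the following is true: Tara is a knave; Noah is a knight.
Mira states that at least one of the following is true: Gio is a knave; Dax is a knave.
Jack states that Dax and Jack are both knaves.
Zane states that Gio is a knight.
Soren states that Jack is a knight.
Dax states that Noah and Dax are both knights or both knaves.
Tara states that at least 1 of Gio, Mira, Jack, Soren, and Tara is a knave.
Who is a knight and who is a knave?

Knights: Gio, Noah, Zane, Dax, and Tara. Knaves: Mira, Jack, and Soren.

Since Gio is a knight, "Dax is a knight" needs to be true, which holds.
Noah (knight): "at least one of the following is true: Tara is a knave; Noah is a knight" — true. ✓
As a knave, Mira's statement "at least one of the following is true: Gio is a knave; Dax is a knave" should be false; it is.
Jack is a knave, so "Dax and Jack are both knaves" must be false — and it is.
Zane is a knight, and the claim "Gio is a knight" is indeed true.
Soren is a knave, and the claim "Jack is a knight" is indeed false.
Dax is a knight; "Noah and Dax are both knights or both knaves" is true, as required.
Tara is a knight; "at least 1 of Gio, Mira, Jack, Soren, and Tara is a knave" is true, as required.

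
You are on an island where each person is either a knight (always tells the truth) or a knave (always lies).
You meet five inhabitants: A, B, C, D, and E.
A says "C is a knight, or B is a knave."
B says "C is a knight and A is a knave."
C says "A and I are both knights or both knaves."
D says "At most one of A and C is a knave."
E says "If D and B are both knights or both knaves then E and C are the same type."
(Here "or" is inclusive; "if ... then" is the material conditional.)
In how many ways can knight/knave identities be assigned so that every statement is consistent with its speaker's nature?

Consistent assignments:
  A=knight, B=knave, C=knight, D=knight, E=knight
  A=knight, B=knave, C=knave, D=knight, E=knight

2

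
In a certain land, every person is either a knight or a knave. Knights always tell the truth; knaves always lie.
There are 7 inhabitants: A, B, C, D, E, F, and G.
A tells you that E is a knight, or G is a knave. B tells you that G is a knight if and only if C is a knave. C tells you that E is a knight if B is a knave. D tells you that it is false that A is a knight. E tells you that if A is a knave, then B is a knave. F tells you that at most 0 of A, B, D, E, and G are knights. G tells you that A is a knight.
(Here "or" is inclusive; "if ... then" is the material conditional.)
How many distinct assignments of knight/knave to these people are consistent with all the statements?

1

Consistent assignments:
  A=knight, B=knave, C=knight, D=knave, E=knight, F=knave, G=knight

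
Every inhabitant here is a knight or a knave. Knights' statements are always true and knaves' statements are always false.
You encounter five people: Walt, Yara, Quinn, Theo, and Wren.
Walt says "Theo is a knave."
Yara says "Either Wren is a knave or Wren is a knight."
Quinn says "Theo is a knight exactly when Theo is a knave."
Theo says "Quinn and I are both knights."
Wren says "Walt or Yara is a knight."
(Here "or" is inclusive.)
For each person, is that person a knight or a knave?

Walt is a knight; "Theo is a knave" is true, as required.
Yara is a knight, so "either Wren is a knave or Wren is a knight" must be true — and it is.
Quinn (knave): "Theo is a knight exactly when Theo is a knave" — false. ✓
As a knave, Theo's statement "Quinn and I are both knights" should be false; it is.
Wren is a knight, so "Walt or Yara is a knight" must be true — and it is.

Knights: Walt, Yara, and Wren. Knaves: Quinn and Theo.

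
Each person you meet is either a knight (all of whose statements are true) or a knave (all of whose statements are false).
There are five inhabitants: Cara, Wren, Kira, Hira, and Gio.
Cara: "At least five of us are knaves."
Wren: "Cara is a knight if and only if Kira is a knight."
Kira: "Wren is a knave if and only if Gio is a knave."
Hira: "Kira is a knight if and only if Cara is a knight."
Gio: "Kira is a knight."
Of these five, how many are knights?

2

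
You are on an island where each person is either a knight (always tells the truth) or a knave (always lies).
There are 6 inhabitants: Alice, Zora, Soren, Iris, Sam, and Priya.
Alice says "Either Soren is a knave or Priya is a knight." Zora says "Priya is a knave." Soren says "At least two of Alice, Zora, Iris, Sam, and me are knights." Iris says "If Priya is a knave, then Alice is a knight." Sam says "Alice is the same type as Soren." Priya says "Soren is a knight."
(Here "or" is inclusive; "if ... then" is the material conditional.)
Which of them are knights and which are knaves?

Knights: Alice, Soren, Iris, Sam, and Priya. Knaves: Zora.

Alice is a knight, and the claim "either Soren is a knave or Priya is a knight" is indeed True.
Since Zora is a knave, "Priya is a knave" needs to be false, which holds.
Soren is a knight, and the claim "at least two of Alice, Zora, Iris, Sam, and me are knights" is indeed True.
Iris is a knight, so "if Priya is a knave, then Alice is a knight" must be True — and it is.
Sam is a knight, and the claim "Alice is the same type as Soren" is indeed True.
As a knight, Priya's statement "Soren is a knight" should be True; it is.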